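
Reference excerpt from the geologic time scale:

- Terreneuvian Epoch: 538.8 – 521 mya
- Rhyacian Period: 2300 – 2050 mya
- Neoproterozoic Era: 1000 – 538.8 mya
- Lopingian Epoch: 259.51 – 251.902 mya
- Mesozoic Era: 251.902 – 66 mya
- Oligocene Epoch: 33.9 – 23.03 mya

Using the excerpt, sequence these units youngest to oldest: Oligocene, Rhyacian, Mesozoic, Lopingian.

Oligocene, Mesozoic, Lopingian, Rhyacian

Sorting by start age (ascending Ma, since larger Ma = older): Oligocene began 33.9, Mesozoic began 251.902, Lopingian began 259.51, Rhyacian began 2300.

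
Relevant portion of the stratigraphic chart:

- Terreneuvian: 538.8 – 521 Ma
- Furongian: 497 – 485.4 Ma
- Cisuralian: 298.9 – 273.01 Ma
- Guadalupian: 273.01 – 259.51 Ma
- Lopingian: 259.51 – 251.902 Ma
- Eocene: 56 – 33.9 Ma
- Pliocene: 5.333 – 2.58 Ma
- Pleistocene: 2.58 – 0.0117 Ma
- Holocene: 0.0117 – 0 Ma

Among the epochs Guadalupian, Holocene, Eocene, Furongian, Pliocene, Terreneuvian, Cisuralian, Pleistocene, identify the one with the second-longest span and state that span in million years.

Start − end for each: Guadalupian 273.01 − 259.51 = 13.5; Holocene 0.0117 − 0 = 0.0117; Eocene 56 − 33.9 = 22.1; Furongian 497 − 485.4 = 11.6; Pliocene 5.333 − 2.58 = 2.753; Terreneuvian 538.8 − 521 = 17.8; Cisuralian 298.9 − 273.01 = 25.89; Pleistocene 2.58 − 0.0117 = 2.5683.
Ranking these from longest: Cisuralian > Eocene > Terreneuvian > Guadalupian > Furongian > Pliocene > Pleistocene > Holocene.
Position 2 in that ranking is Eocene, which lasted 22.1 Myr.

Eocene, 22.1 million years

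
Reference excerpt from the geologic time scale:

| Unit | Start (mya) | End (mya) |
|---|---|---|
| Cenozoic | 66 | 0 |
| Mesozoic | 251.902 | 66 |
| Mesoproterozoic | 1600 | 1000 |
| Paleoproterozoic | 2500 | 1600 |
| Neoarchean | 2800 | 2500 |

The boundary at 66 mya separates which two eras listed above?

Mesozoic and Cenozoic

The Mesozoic ends at 66 mya and the Cenozoic begins at 66 mya, so they share that boundary.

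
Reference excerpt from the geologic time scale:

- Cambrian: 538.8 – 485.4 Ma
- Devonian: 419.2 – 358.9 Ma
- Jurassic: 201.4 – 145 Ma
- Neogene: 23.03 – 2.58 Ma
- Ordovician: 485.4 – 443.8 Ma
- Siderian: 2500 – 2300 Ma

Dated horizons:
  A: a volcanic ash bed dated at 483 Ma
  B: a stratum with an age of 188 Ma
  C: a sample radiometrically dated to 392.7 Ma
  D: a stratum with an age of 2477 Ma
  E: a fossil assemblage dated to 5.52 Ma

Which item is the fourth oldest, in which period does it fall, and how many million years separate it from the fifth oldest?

Sorted oldest-first by Ma: D (2477), A (483), C (392.7), B (188), E (5.52).
The fourth oldest is B at 188 Ma, which lies in 201.4–145 Ma: the Jurassic.
The fifth oldest is E at 5.52 Ma; separation = |188 − 5.52| = 182.48 Myr.

B, in the Jurassic; 182.48 million years to E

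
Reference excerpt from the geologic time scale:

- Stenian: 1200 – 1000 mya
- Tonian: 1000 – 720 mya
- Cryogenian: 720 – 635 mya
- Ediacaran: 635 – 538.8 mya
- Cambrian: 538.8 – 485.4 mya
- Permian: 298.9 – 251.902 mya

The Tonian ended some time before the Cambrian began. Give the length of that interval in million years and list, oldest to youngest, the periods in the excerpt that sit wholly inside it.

End of Tonian = 720 Ma; start of Cambrian = 538.8 Ma.
Gap = 720 − 538.8 = 181.2 Myr.
Periods wholly inside 720–538.8 Ma: Cryogenian (720–635), Ediacaran (635–538.8).

181.2 million years; Cryogenian, Ediacaran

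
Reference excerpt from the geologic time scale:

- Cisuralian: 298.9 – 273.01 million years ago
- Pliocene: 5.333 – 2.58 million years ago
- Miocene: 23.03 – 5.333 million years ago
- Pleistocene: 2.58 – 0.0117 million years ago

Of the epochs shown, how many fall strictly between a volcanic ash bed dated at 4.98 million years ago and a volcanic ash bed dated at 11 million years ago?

0

Checking each listed span, none has both start < 11 Ma and end > 4.98 Ma — every epoch straddles one of the two dates or lies outside them — so the count is 0.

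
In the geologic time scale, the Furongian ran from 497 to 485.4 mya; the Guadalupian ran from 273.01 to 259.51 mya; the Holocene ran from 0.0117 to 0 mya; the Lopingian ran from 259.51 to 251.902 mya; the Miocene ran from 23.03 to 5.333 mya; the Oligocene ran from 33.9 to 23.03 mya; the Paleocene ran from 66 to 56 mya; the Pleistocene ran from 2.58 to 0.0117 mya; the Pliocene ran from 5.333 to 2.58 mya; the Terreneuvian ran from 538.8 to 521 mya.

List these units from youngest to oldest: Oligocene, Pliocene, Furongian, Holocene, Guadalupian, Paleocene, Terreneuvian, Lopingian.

Holocene, then Pliocene, then Oligocene, then Paleocene, then Lopingian, then Guadalupian, then Furongian, then Terreneuvian

Read off each span (Ma): Oligocene 33.9–23.03; Pliocene 5.333–2.58; Furongian 497–485.4; Holocene 0.0117–0; Guadalupian 273.01–259.51; Paleocene 66–56; Terreneuvian 538.8–521; Lopingian 259.51–251.902.
Larger Ma is older, so oldest→youngest is Terreneuvian, Furongian, Guadalupian, Lopingian, Paleocene, Oligocene, Pliocene, Holocene; reverse it for youngest→oldest.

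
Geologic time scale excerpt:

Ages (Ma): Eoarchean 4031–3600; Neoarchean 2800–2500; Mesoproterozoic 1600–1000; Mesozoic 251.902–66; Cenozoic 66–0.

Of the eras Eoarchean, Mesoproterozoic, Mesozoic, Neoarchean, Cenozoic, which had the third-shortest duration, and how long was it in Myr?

Durations: Eoarchean 431; Mesoproterozoic 600; Mesozoic 185.902; Neoarchean 300; Cenozoic 66 Myr.
Sorted shortest-first: Cenozoic (66), Mesozoic (185.902), Neoarchean (300), Eoarchean (431), Mesoproterozoic (600).
The third shortest is Neoarchean at 300 Myr.

Neoarchean, 300 million years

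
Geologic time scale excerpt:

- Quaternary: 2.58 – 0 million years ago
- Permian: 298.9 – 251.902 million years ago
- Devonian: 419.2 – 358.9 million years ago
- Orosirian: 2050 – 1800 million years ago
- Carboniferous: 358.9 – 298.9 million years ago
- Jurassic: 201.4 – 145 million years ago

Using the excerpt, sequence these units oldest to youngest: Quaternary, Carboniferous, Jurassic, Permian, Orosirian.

The oldest of these is Orosirian (starts 2050 Ma) and the youngest is Quaternary (ends 0 Ma).
In between, by decreasing start age: Carboniferous (358.9), Permian (298.9), Jurassic (201.4).

Orosirian, Carboniferous, Permian, Jurassic, Quaternary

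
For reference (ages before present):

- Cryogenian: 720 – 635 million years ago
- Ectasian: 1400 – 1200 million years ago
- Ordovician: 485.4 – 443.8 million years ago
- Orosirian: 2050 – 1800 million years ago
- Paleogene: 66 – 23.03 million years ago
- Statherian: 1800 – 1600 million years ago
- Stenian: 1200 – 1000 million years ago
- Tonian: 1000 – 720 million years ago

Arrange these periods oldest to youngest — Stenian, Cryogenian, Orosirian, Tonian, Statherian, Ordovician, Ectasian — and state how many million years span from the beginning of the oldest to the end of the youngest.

From the excerpt: Stenian 1200–1000; Cryogenian 720–635; Orosirian 2050–1800; Tonian 1000–720; Statherian 1800–1600; Ordovician 485.4–443.8; Ectasian 1400–1200 (Ma).
Larger Ma is earlier, so the oldest is Orosirian and the youngest is Ordovician; oldest to youngest: Orosirian, Statherian, Ectasian, Stenian, Tonian, Cryogenian, Ordovician.
Oldest start 2050 minus youngest end 443.8 gives 1606.2 Myr overall.

Orosirian, Statherian, Ectasian, Stenian, Tonian, Cryogenian, Ordovician; total span 1606.2 Myr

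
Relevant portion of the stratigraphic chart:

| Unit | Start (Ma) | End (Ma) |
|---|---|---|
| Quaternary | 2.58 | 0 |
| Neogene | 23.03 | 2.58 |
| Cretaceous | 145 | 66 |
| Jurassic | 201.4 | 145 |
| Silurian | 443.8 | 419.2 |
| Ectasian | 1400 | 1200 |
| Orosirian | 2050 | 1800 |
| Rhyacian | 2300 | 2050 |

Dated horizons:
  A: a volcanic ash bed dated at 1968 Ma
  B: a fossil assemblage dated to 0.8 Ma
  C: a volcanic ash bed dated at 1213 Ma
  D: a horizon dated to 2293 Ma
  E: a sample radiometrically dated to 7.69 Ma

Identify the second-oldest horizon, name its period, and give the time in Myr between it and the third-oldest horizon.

Larger Ma means older, so oldest first: D 2293 > A 1968 > C 1213 > E 7.69 > B 0.8.
Counting 2 along gives A (1968 Ma); the excerpt puts that inside the Orosirian, 2050–1800 Ma.
Next in line is C (1213 Ma), and 1968 − 1213 = 755 Myr.

A, in the Orosirian; 755 million years to C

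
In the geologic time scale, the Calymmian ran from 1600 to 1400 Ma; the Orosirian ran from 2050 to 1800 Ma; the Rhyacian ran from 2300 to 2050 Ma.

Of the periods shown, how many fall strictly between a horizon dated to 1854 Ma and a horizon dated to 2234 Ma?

Checking each listed span, none has both start < 2234 Ma and end > 1854 Ma — every period straddles one of the two dates or lies outside them — so the count is 0.

0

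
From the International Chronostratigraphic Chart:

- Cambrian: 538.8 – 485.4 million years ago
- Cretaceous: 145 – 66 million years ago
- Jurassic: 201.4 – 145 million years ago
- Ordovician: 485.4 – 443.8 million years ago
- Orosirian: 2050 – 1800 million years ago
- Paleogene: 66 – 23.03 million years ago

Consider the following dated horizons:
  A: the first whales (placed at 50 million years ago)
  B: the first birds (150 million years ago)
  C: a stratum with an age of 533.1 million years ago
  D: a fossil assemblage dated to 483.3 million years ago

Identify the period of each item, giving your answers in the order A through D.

A: 50 Ma lies in 66–23.03 Ma, so Paleogene.
B: 150 Ma lies in 201.4–145 Ma, so Jurassic.
C: 533.1 Ma lies in 538.8–485.4 Ma, so Cambrian.
D: 483.3 Ma lies in 485.4–443.8 Ma, so Ordovician.

A — Paleogene; B — Jurassic; C — Cambrian; D — Ordovician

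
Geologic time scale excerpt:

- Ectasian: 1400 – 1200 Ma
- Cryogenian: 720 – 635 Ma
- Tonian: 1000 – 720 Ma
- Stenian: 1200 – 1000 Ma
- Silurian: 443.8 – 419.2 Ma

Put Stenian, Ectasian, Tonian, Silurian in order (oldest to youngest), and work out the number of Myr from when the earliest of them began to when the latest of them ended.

Ectasian → Stenian → Tonian → Silurian; total span 980.8 Myr

From the excerpt: Stenian 1200–1000; Ectasian 1400–1200; Tonian 1000–720; Silurian 443.8–419.2 (Ma).
Larger Ma is earlier, so the oldest is Ectasian and the youngest is Silurian; oldest to youngest: Ectasian, Stenian, Tonian, Silurian.
Oldest start 1400 minus youngest end 419.2 gives 980.8 Myr overall.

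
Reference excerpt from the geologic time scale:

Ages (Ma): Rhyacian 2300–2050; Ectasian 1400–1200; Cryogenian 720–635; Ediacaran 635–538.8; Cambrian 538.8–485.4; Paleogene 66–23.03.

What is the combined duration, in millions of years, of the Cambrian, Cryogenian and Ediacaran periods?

234.6 million years

Duration is start − end for each: (538.8 − 485.4) + (720 − 635) + (635 − 538.8).
That is 53.4 + 85 + 96.2, which totals 234.6 million years.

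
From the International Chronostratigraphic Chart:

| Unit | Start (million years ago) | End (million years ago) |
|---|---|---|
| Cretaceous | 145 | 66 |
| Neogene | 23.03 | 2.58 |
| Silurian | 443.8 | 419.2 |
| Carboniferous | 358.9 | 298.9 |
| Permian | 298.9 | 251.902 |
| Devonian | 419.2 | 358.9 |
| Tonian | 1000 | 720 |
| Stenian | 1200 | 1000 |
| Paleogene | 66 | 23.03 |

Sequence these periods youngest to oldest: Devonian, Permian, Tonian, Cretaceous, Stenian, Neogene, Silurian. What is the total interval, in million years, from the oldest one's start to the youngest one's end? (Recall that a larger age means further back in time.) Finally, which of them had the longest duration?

Start ages (Ma): Stenian 1200, Tonian 1000, Silurian 443.8, Devonian 419.2, Permian 298.9, Cretaceous 145, Neogene 23.03.
Ordered youngest to oldest: Neogene, Cretaceous, Permian, Devonian, Silurian, Tonian, Stenian.
Span = 1200 − 2.58 = 1197.42 Myr.
Durations: Silurian 24.6, Stenian 200, Tonian 280, Cretaceous 79, Permian 46.998, Devonian 60.3, Neogene 20.45 → longest is Tonian (280 Myr).

Neogene, Cretaceous, Permian, Devonian, Silurian, Tonian, Stenian; total span 1197.42 Myr; longest is Tonian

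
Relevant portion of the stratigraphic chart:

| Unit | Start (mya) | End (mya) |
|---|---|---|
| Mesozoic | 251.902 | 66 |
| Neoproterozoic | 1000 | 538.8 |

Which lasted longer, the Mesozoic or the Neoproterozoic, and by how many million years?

Neoproterozoic, by 275.298 million years

Mesozoic: 251.902 − 66 = 185.902 Myr.
Neoproterozoic: 1000 − 538.8 = 461.2 Myr.
Difference: 461.2 − 185.902 = 275.298 Myr, so the Neoproterozoic was longer.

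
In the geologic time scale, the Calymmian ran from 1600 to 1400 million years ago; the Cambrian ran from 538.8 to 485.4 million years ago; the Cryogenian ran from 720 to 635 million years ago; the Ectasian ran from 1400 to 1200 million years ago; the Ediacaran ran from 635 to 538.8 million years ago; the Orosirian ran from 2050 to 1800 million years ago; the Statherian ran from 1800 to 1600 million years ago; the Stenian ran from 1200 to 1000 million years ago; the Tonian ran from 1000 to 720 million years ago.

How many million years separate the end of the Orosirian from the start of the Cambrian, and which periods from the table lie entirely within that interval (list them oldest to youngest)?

End of Orosirian = 1800 Ma; start of Cambrian = 538.8 Ma.
Gap = 1800 − 538.8 = 1261.2 Myr.
Periods wholly inside 1800–538.8 Ma: Statherian (1800–1600), Calymmian (1600–1400), Ectasian (1400–1200), Stenian (1200–1000), Tonian (1000–720), Cryogenian (720–635), Ediacaran (635–538.8).

1261.2 million years; Statherian, Calymmian, Ectasian, Stenian, Tonian, Cryogenian, Ediacaran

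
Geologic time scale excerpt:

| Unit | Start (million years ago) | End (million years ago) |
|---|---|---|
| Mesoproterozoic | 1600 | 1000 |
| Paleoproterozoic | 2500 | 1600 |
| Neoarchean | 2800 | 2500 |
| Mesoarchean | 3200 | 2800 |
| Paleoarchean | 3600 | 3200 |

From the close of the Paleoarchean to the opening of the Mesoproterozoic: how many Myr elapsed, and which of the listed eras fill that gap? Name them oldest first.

1600 million years; Mesoarchean, Neoarchean, Paleoproterozoic

End of Paleoarchean = 3200 Ma; start of Mesoproterozoic = 1600 Ma.
Gap = 3200 − 1600 = 1600 Myr.
Eras wholly inside 3200–1600 Ma: Mesoarchean (3200–2800), Neoarchean (2800–2500), Paleoproterozoic (2500–1600).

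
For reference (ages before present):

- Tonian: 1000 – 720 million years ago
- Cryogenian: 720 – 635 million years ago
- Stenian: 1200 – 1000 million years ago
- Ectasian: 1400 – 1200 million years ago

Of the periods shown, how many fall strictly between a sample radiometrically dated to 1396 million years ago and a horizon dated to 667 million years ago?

2

The older date is 1396 Ma and the younger is 667 Ma.
Periods with start < 1396 and end > 667 Ma: Stenian (1200–1000), Tonian (1000–720).
That is 2 complete periods.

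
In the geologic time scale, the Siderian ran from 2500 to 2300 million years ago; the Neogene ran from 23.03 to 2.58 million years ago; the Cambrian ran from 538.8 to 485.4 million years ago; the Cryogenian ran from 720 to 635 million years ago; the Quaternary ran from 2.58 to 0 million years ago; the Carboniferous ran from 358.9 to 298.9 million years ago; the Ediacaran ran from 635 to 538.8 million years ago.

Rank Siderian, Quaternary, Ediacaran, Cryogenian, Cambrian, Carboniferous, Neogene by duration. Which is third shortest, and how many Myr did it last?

Cambrian, 53.4 million years

Durations: Siderian 200; Quaternary 2.58; Ediacaran 96.2; Cryogenian 85; Cambrian 53.4; Carboniferous 60; Neogene 20.45 Myr.
Sorted shortest-first: Quaternary (2.58), Neogene (20.45), Cambrian (53.4), Carboniferous (60), Cryogenian (85), Ediacaran (96.2), Siderian (200).
The third shortest is Cambrian at 53.4 Myr.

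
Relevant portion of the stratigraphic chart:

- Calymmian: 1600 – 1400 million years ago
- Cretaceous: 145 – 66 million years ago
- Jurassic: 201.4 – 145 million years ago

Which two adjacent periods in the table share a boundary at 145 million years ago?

Jurassic and Cretaceous

The Jurassic ends at 145 million years ago and the Cretaceous begins at 145 million years ago, so they share that boundary.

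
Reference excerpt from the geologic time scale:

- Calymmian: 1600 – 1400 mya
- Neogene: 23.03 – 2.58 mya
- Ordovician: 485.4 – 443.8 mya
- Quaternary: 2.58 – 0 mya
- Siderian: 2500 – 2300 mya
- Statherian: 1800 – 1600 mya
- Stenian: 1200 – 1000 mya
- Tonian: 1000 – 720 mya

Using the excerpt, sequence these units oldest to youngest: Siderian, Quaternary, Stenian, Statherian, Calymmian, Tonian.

The oldest of these is Siderian (starts 2500 Ma) and the youngest is Quaternary (ends 0 Ma).
In between, by decreasing start age: Statherian (1800), Calymmian (1600), Stenian (1200), Tonian (1000).

Siderian, Statherian, Calymmian, Stenian, Tonian, Quaternary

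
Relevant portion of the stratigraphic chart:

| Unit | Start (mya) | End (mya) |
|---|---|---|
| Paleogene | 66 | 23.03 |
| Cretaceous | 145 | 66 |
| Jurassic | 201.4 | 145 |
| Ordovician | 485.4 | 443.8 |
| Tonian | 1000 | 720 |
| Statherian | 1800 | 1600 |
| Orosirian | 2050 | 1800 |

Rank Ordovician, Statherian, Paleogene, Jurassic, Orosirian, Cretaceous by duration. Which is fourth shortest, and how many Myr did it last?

Durations: Ordovician 41.6; Statherian 200; Paleogene 42.97; Jurassic 56.4; Orosirian 250; Cretaceous 79 Myr.
Sorted shortest-first: Ordovician (41.6), Paleogene (42.97), Jurassic (56.4), Cretaceous (79), Statherian (200), Orosirian (250).
The fourth shortest is Cretaceous at 79 Myr.

Cretaceous, 79 million years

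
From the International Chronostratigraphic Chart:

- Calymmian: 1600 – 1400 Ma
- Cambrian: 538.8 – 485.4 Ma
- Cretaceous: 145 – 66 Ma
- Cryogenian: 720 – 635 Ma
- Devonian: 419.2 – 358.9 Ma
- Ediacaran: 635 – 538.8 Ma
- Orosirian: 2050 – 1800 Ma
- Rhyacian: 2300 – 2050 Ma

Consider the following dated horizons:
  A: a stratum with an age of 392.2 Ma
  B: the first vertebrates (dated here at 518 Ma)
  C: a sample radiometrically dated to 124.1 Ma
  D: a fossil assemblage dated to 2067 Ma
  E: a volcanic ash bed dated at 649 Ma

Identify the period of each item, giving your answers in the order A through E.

Match each age against the start–end ranges in the excerpt: A = 392.2 Ma → Devonian (419.2–358.9); B = 518 Ma → Cambrian (538.8–485.4); C = 124.1 Ma → Cretaceous (145–66); D = 2067 Ma → Rhyacian (2300–2050); E = 649 Ma → Cryogenian (720–635).

A — Devonian; B — Cambrian; C — Cretaceous; D — Rhyacian; E — Cryogenian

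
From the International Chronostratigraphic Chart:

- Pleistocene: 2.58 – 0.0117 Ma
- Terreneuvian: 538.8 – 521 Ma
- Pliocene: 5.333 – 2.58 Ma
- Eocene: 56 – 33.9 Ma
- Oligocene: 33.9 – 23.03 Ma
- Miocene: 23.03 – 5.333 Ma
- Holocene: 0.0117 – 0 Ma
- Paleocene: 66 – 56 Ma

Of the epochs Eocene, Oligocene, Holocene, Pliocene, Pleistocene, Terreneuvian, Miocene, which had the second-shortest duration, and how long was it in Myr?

Durations: Eocene 22.1; Oligocene 10.87; Holocene 0.0117; Pliocene 2.753; Pleistocene 2.5683; Terreneuvian 17.8; Miocene 17.697 Myr.
Sorted shortest-first: Holocene (0.0117), Pleistocene (2.5683), Pliocene (2.753), Oligocene (10.87), Miocene (17.697), Terreneuvian (17.8), Eocene (22.1).
The second shortest is Pleistocene at 2.5683 Myr.

Pleistocene, 2.5683 million years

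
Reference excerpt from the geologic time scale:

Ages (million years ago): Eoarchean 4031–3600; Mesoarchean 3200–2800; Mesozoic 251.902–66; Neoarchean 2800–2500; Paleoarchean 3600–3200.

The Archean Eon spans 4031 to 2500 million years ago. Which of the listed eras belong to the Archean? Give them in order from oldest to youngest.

Eras with both bounds inside 4031–2500 Ma: Eoarchean (4031–3600), Paleoarchean (3600–3200), Mesoarchean (3200–2800), Neoarchean (2800–2500).

Eoarchean, Paleoarchean, Mesoarchean, Neoarchean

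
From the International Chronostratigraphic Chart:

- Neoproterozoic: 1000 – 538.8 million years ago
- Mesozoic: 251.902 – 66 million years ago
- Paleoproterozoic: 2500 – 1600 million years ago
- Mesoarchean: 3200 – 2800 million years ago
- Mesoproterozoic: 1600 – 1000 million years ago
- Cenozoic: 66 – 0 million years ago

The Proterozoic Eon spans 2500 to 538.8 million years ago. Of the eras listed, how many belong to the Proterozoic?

Eras inside 2500–538.8 Ma: Paleoproterozoic, Mesoproterozoic, Neoproterozoic — 3 in total.

3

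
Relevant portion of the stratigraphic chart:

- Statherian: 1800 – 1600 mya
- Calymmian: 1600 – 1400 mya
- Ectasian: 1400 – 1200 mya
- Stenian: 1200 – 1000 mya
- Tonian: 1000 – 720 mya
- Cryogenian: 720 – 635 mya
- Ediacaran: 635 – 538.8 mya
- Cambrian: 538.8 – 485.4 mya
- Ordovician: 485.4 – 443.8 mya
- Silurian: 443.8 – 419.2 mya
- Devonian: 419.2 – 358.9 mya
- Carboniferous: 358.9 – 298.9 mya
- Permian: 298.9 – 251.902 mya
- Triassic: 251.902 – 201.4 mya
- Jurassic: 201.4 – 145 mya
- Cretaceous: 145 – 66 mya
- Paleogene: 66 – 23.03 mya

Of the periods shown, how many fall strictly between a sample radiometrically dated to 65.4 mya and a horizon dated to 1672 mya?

The older date is 1672 Ma and the younger is 65.4 Ma.
Periods with start < 1672 and end > 65.4 Ma: Calymmian (1600–1400), Ectasian (1400–1200), Stenian (1200–1000), Tonian (1000–720), Cryogenian (720–635), Ediacaran (635–538.8), Cambrian (538.8–485.4), Ordovician (485.4–443.8), Silurian (443.8–419.2), Devonian (419.2–358.9), Carboniferous (358.9–298.9), Permian (298.9–251.902), Triassic (251.902–201.4), Jurassic (201.4–145), Cretaceous (145–66).
That is 15 complete periods.

15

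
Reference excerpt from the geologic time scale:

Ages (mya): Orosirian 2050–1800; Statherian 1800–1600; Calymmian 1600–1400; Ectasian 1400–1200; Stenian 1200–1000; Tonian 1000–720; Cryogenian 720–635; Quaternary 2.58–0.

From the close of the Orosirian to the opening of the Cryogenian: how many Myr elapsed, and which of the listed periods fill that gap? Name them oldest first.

End of Orosirian = 1800 Ma; start of Cryogenian = 720 Ma.
Gap = 1800 − 720 = 1080 Myr.
Periods wholly inside 1800–720 Ma: Statherian (1800–1600), Calymmian (1600–1400), Ectasian (1400–1200), Stenian (1200–1000), Tonian (1000–720).

1080 million years; Statherian, Calymmian, Ectasian, Stenian, Tonian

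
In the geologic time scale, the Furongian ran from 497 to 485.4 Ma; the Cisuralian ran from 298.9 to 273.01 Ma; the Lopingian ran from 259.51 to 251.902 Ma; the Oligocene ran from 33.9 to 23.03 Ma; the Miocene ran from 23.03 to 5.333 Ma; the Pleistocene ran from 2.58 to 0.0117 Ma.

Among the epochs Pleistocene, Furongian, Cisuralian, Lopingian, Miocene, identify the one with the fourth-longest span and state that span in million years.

Lopingian, 7.608 million years

Durations: Pleistocene 2.5683; Furongian 11.6; Cisuralian 25.89; Lopingian 7.608; Miocene 17.697 Myr.
Sorted longest-first: Cisuralian (25.89), Miocene (17.697), Furongian (11.6), Lopingian (7.608), Pleistocene (2.5683).
The fourth longest is Lopingian at 7.608 Myr.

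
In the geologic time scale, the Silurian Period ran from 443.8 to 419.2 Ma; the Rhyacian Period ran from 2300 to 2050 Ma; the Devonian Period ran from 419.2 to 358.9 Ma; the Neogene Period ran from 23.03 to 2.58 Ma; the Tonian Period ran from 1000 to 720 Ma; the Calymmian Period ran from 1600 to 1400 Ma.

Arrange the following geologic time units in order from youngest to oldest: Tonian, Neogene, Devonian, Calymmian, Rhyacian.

Sorting by start age (ascending Ma, since larger Ma = older): Neogene start 23.03, Devonian start 419.2, Tonian start 1000, Calymmian start 1600, Rhyacian start 2300.

Neogene, Devonian, Tonian, Calymmian, Rhyacian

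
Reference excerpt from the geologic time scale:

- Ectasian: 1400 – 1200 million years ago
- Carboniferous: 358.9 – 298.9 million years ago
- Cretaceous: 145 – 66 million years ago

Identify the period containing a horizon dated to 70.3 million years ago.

70.3 Ma lies between 145 and 66 Ma, so it falls in the Cretaceous.

Cretaceous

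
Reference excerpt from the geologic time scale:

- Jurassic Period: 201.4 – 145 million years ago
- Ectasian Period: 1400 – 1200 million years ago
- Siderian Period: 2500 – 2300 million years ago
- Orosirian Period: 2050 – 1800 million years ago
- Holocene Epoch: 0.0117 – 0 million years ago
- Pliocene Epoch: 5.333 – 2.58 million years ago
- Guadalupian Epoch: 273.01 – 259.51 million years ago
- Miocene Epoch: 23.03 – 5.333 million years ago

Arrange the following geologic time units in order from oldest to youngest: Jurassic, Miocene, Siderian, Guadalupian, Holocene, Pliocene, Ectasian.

Siderian, Ectasian, Guadalupian, Jurassic, Miocene, Pliocene, Holocene

Read off each span (Ma): Jurassic 201.4–145; Miocene 23.03–5.333; Siderian 2500–2300; Guadalupian 273.01–259.51; Holocene 0.0117–0; Pliocene 5.333–2.58; Ectasian 1400–1200.
Larger Ma is older, so oldest→youngest is Siderian, Ectasian, Guadalupian, Jurassic, Miocene, Pliocene, Holocene.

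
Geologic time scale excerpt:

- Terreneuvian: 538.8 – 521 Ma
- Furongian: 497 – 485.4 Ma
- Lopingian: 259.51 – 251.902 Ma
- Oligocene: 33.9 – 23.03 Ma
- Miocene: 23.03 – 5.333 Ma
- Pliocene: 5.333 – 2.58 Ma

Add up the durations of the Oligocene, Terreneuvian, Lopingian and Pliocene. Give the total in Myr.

Each duration: Oligocene = 10.87; Terreneuvian = 17.8; Lopingian = 7.608; Pliocene = 2.753.
Sum: 10.87 + 17.8 + 7.608 + 2.753 = 39.031 Myr.

39.031 million years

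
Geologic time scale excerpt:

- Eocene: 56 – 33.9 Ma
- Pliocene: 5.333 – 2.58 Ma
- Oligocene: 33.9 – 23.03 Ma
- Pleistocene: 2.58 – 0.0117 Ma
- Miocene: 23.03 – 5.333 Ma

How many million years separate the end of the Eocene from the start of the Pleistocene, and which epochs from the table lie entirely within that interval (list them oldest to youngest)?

The Eocene closes at 33.9 Ma and the Pleistocene opens at 2.58 Ma, so the interval is 33.9 − 2.58 = 31.32 Myr.
An epoch fits inside if it starts at or after 33.9 Ma and ends at or before 2.58 Ma; oldest first that gives Oligocene, Miocene, Pliocene.

31.32 million years; Oligocene, Miocene, Pliocene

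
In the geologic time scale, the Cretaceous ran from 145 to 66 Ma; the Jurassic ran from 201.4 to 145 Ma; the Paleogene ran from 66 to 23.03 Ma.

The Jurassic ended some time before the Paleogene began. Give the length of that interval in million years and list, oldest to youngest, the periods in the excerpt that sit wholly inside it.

79 million years; Cretaceous

The Jurassic closes at 145 Ma and the Paleogene opens at 66 Ma, so the interval is 145 − 66 = 79 Myr.
A period fits inside if it starts at or after 145 Ma and ends at or before 66 Ma; oldest first that gives Cretaceous.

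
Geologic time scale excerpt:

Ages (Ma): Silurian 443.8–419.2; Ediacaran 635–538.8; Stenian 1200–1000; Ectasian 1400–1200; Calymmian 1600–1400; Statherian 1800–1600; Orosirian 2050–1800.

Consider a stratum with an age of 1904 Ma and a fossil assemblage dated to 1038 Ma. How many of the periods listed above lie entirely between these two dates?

The older date is 1904 Ma and the younger is 1038 Ma.
Periods with start < 1904 and end > 1038 Ma: Statherian (1800–1600), Calymmian (1600–1400), Ectasian (1400–1200).
That is 3 complete periods.

3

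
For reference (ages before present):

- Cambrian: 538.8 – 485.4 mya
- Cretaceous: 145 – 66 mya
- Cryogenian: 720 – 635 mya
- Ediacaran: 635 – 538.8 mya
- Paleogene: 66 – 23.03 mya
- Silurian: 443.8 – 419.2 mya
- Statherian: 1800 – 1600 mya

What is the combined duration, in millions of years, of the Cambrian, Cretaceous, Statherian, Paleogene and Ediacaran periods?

Duration is start − end for each: (538.8 − 485.4) + (145 − 66) + (1800 − 1600) + (66 − 23.03) + (635 − 538.8).
That is 53.4 + 79 + 200 + 42.97 + 96.2, which totals 471.57 million years.

471.57 million years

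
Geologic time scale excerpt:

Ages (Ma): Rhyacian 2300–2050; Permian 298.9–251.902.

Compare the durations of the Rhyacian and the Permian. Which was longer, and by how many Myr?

Rhyacian, by 203.002 million years

Rhyacian: 2300 − 2050 = 250 Myr.
Permian: 298.9 − 251.902 = 46.998 Myr.
Difference: 250 − 46.998 = 203.002 Myr, so the Rhyacian was longer.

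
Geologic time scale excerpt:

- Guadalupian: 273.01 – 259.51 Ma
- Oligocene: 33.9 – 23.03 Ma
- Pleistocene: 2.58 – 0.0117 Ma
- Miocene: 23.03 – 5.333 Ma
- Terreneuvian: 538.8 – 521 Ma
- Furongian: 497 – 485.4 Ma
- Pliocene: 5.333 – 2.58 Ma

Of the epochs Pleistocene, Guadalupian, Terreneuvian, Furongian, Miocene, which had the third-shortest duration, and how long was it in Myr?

Guadalupian, 13.5 million years

Durations: Pleistocene 2.5683; Guadalupian 13.5; Terreneuvian 17.8; Furongian 11.6; Miocene 17.697 Myr.
Sorted shortest-first: Pleistocene (2.5683), Furongian (11.6), Guadalupian (13.5), Miocene (17.697), Terreneuvian (17.8).
The third shortest is Guadalupian at 13.5 Myr.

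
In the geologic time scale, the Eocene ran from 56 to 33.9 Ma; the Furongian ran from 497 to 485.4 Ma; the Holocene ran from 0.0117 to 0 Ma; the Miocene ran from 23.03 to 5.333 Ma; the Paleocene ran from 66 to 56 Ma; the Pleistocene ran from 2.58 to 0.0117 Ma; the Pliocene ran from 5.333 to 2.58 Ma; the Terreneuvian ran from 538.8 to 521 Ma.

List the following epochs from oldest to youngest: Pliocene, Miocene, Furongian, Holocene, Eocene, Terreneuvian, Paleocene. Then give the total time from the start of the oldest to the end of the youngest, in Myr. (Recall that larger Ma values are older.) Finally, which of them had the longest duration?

Terreneuvian, Furongian, Paleocene, Eocene, Miocene, Pliocene, Holocene; total span 538.8 Myr; longest is Eocene

Start ages (Ma): Terreneuvian 538.8, Furongian 497, Paleocene 66, Eocene 56, Miocene 23.03, Pliocene 5.333, Holocene 0.0117.
Ordered oldest to youngest: Terreneuvian, Furongian, Paleocene, Eocene, Miocene, Pliocene, Holocene.
Span = 538.8 − 0 = 538.8 Myr.
Durations: Terreneuvian 17.8, Miocene 17.697, Furongian 11.6, Paleocene 10, Eocene 22.1, Holocene 0.0117, Pliocene 2.753 → longest is Eocene (22.1 Myr).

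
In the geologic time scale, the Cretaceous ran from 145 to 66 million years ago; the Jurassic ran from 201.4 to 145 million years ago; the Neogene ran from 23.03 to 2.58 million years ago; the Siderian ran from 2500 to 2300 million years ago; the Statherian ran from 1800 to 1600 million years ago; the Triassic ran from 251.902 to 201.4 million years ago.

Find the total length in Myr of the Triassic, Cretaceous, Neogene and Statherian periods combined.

Each duration: Triassic = 50.502; Cretaceous = 79; Neogene = 20.45; Statherian = 200.
Sum: 50.502 + 79 + 20.45 + 200 = 349.952 Myr.

349.952 million years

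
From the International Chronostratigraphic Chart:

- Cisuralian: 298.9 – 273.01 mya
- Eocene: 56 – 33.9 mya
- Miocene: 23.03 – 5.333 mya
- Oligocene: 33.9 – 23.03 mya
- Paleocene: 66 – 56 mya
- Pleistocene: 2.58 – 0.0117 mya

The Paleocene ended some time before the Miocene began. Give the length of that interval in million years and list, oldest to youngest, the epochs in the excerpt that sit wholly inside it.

32.97 million years; Eocene, Oligocene

End of Paleocene = 56 Ma; start of Miocene = 23.03 Ma.
Gap = 56 − 23.03 = 32.97 Myr.
Epochs wholly inside 56–23.03 Ma: Eocene (56–33.9), Oligocene (33.9–23.03).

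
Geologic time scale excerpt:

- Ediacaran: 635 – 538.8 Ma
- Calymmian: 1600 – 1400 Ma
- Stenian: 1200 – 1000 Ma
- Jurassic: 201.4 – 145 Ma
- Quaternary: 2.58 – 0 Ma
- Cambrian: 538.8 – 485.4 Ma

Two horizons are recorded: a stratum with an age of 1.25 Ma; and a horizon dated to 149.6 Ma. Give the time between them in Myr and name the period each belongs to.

Elapsed time: 149.6 − 1.25 = 148.35 Myr.
1.25 Ma lies within 2.58–0 Ma: Quaternary.
149.6 Ma lies within 201.4–145 Ma: Jurassic.

148.35 million years apart; the first in the Quaternary, the second in the Jurassic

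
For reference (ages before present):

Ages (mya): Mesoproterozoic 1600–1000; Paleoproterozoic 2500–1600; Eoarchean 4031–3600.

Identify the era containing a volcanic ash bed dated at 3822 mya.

3822 Ma lies between 4031 and 3600 Ma, so it falls in the Eoarchean.

Eoarchean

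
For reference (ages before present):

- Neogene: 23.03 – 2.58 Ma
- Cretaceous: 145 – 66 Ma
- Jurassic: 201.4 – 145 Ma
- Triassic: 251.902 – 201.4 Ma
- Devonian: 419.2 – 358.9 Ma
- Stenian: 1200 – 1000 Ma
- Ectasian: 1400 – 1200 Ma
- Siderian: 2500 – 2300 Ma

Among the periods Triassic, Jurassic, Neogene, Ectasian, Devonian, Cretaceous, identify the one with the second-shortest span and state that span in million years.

Triassic, 50.502 million years

Start − end for each: Triassic 251.902 − 201.4 = 50.502; Jurassic 201.4 − 145 = 56.4; Neogene 23.03 − 2.58 = 20.45; Ectasian 1400 − 1200 = 200; Devonian 419.2 − 358.9 = 60.3; Cretaceous 145 − 66 = 79.
Ranking these from shortest: Neogene < Triassic < Jurassic < Devonian < Cretaceous < Ectasian.
Position 2 in that ranking is Triassic, which lasted 50.502 Myr.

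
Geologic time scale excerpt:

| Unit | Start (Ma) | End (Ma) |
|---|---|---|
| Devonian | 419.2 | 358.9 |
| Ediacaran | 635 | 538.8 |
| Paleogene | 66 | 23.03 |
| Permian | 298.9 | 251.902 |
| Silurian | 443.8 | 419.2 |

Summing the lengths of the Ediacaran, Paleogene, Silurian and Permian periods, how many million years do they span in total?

Duration is start − end for each: (635 − 538.8) + (66 − 23.03) + (443.8 − 419.2) + (298.9 − 251.902).
That is 96.2 + 42.97 + 24.6 + 46.998, which totals 210.768 million years.

210.768 million years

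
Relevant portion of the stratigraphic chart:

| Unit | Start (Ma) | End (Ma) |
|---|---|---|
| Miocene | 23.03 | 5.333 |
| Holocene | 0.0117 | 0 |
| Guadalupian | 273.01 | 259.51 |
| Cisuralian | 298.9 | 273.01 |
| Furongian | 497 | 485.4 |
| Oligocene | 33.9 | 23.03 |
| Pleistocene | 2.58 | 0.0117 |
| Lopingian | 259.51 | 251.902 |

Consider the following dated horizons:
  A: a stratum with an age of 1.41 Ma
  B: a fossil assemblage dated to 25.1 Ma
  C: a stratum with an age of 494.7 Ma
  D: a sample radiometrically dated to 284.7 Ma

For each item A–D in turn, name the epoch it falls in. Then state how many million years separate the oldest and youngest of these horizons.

A: 1.41 Ma lies in 2.58–0.0117 Ma, so Pleistocene.
B: 25.1 Ma lies in 33.9–23.03 Ma, so Oligocene.
C: 494.7 Ma lies in 497–485.4 Ma, so Furongian.
D: 284.7 Ma lies in 298.9–273.01 Ma, so Cisuralian.
Oldest = 494.7 Ma, youngest = 1.41 Ma → span 493.29 Myr.

A — Pleistocene; B — Oligocene; C — Furongian; D — Cisuralian; span 493.29 million years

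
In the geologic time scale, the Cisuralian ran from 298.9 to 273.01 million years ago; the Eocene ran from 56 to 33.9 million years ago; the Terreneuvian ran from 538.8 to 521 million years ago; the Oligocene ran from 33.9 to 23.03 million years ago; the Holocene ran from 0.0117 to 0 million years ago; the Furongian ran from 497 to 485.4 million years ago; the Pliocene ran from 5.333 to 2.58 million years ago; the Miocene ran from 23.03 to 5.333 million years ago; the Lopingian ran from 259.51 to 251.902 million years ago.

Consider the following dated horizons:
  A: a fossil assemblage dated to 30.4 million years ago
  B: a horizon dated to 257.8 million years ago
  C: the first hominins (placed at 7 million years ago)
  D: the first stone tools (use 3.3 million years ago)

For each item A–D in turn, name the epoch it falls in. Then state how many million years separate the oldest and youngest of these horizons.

Match each age against the start–end ranges in the excerpt: A = 30.4 Ma → Oligocene (33.9–23.03); B = 257.8 Ma → Lopingian (259.51–251.902); C = 7 Ma → Miocene (23.03–5.333); D = 3.3 Ma → Pliocene (5.333–2.58).
The largest age is 257.8 Ma and the smallest is 3.3 Ma; their difference is 254.5 Myr.

A — Oligocene; B — Lopingian; C — Miocene; D — Pliocene; span 254.5 million years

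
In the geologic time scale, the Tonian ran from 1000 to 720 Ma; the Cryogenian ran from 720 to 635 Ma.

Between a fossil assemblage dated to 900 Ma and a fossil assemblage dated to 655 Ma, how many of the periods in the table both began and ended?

The older date is 900 Ma and the younger is 655 Ma.
No period both begins after 900 Ma and ends before 655 Ma, so the count is 0.

0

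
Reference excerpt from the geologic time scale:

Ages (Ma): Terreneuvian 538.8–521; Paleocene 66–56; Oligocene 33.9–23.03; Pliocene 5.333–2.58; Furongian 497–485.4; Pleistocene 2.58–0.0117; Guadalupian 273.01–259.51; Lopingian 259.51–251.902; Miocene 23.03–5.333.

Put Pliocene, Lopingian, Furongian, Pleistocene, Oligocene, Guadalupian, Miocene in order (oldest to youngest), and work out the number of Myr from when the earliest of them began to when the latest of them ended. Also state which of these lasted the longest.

Start ages (Ma): Furongian 497, Guadalupian 273.01, Lopingian 259.51, Oligocene 33.9, Miocene 23.03, Pliocene 5.333, Pleistocene 2.58.
Ordered oldest to youngest: Furongian, Guadalupian, Lopingian, Oligocene, Miocene, Pliocene, Pleistocene.
Span = 497 − 0.0117 = 496.9883 Myr.
Durations: Pliocene 2.753, Miocene 17.697, Guadalupian 13.5, Furongian 11.6, Pleistocene 2.5683, Oligocene 10.87, Lopingian 7.608 → longest is Miocene (17.697 Myr).

Furongian, Guadalupian, Lopingian, Oligocene, Miocene, Pliocene, Pleistocene; total span 496.9883 Myr; longest is Miocene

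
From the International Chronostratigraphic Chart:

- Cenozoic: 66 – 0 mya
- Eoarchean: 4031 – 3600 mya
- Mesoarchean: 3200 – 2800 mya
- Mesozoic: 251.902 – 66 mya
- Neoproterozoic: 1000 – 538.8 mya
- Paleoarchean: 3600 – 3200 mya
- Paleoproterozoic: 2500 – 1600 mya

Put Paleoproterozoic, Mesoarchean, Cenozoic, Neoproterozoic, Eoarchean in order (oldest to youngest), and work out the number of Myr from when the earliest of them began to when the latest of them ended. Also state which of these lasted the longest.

Eoarchean → Mesoarchean → Paleoproterozoic → Neoproterozoic → Cenozoic; total span 4031 Myr; longest is Paleoproterozoic

Start ages (Ma): Eoarchean 4031, Mesoarchean 3200, Paleoproterozoic 2500, Neoproterozoic 1000, Cenozoic 66.
Ordered oldest to youngest: Eoarchean, Mesoarchean, Paleoproterozoic, Neoproterozoic, Cenozoic.
Span = 4031 − 0 = 4031 Myr.
Durations: Neoproterozoic 461.2, Eoarchean 431, Paleoproterozoic 900, Cenozoic 66, Mesoarchean 400 → longest is Paleoproterozoic (900 Myr).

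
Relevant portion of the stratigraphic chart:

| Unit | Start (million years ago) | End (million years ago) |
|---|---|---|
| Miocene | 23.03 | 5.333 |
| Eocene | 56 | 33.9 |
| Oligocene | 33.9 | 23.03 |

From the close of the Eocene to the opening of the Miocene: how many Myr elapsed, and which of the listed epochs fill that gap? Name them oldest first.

End of Eocene = 33.9 Ma; start of Miocene = 23.03 Ma.
Gap = 33.9 − 23.03 = 10.87 Myr.
Epochs wholly inside 33.9–23.03 Ma: Oligocene (33.9–23.03).

10.87 million years; Oligocene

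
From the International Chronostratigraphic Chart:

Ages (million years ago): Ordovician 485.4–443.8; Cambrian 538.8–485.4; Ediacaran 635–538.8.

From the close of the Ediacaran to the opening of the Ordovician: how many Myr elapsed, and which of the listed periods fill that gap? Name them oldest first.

53.4 million years; Cambrian

End of Ediacaran = 538.8 Ma; start of Ordovician = 485.4 Ma.
Gap = 538.8 − 485.4 = 53.4 Myr.
Periods wholly inside 538.8–485.4 Ma: Cambrian (538.8–485.4).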